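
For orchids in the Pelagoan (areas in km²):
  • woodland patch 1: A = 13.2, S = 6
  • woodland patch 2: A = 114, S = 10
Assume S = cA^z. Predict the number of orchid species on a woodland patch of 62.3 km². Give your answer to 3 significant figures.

8.67

z = ln(10/6) / ln(114/13.2) = 0.5108 / 2.1560 = 0.2369
c = 6 / 13.2^0.2369 = 6 / 1.843 = 3.256
S₃ = 3.256 × 62.3^0.2369 = 3.256 × 2.662 ≈ 8.666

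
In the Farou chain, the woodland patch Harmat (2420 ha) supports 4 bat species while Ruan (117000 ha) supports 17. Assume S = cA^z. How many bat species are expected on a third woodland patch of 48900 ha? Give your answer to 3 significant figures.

z = ln(17/4) / ln(117000/2420) = 1.4469 / 3.8784 = 0.3731
c = 4 / 2420^0.3731 = 4 / 18.3 = 0.2186
S₃ = 0.2186 × 48900^0.3731 = 0.2186 × 56.16 ≈ 12.28

12.3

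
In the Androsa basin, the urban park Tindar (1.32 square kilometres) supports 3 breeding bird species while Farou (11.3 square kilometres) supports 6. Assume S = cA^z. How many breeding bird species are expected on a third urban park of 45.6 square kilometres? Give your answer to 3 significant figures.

z = ln(6/3) / ln(11.3/1.32) = 0.6931 / 2.1472 = 0.3228
c = 3 / 1.32^0.3228 = 3 / 1.094 = 2.743
S₃ = 2.743 × 45.6^0.3228 = 2.743 × 3.432 ≈ 9.413

9.41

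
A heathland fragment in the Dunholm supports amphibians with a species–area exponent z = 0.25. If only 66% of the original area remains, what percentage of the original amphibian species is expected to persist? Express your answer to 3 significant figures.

S_new/S_old = (A_new/A_old)^z = 0.66^0.25
= exp(0.25 × ln 0.66) = exp(0.25 × -0.4155) = exp(-0.1039) ≈ 0.9013

90.1%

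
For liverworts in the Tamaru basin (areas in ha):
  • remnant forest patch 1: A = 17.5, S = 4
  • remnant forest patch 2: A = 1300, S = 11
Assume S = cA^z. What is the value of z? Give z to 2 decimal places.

0.23

Taking logs: ln S = ln c + z ln A, so z = (ln S₂ − ln S₁)/(ln A₂ − ln A₁).
z = ln(11/4) / ln(1300/17.5) = ln(2.75) / ln(74.29) = 1.0116 / 4.3079 = 0.2348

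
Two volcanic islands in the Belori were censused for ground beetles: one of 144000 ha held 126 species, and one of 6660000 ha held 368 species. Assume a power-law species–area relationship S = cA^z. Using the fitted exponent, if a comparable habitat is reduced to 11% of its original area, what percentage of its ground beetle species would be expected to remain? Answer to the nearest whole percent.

54%

z = ln(368/126) / ln(6660000/144000) = 1.0718 / 3.8341 = 0.2795
S_new/S_old = (A_new/A_old)^z = 0.11^0.2795 = exp(0.2795 × -2.2073) = 0.5395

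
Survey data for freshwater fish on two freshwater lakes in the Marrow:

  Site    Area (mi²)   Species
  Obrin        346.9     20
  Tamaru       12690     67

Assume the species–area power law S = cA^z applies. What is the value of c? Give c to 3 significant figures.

2.80

z = ln(S₂/S₁) / ln(A₂/A₁) = ln(67/20) / ln(12690/346.9) = 1.2090 / 3.5995 = 0.3359
c = S₁ / A₁^z = 20 / 346.9^0.3359 = 20 / 7.131 = 2.805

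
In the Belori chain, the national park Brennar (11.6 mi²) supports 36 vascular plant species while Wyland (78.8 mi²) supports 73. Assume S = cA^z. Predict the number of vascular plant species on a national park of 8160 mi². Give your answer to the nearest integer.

z = ln(73/36) / ln(78.8/11.6) = 0.7069 / 1.9159 = 0.3690
c = 36 / 11.6^0.3690 = 36 / 2.47 = 14.57
S₃ = 14.57 × 8160^0.3690 = 14.57 × 27.76 ≈ 404.5

404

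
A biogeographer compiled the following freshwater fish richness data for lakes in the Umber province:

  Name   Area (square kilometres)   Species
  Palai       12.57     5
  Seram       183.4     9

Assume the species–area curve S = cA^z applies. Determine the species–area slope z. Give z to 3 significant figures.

Taking logs: ln S = ln c + z ln A, so z = (ln S₂ − ln S₁)/(ln A₂ − ln A₁).
z = ln(9/5) / ln(183.4/12.57) = ln(1.8) / ln(14.59) = 0.5878 / 2.6804 = 0.2193

0.219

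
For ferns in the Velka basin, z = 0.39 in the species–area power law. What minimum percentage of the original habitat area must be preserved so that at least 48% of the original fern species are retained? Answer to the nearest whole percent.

Need (A_new/A_old)^0.39 = 0.48, so A_new/A_old = 0.48^(1/0.39) = 0.48^2.564
ln(A_new/A_old) = ln 0.48 / 0.39 = -0.7340 / 0.39 = -1.8820
A_new/A_old = e^-1.8820 ≈ 0.1523

15%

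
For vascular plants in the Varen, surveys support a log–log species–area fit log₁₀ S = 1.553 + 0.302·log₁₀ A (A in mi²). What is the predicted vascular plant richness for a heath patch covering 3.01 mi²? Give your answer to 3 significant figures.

S = 35.73 × 3.01^0.302
ln S = ln 35.73 + 0.302 × ln 3.01 = 3.5759 + 0.302 × 1.1019 = 3.9087
S = e^3.9087 ≈ 49.83

49.8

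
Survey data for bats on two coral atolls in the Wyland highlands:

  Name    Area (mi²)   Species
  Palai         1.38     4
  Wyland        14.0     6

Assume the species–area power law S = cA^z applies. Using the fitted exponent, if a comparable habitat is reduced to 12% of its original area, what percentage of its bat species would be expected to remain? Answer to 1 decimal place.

z = ln(6/4) / ln(14/1.38) = 0.4055 / 2.3170 = 0.1750
S_new/S_old = (A_new/A_old)^z = 0.12^0.1750 = exp(0.1750 × -2.1203) = 0.69

69.0%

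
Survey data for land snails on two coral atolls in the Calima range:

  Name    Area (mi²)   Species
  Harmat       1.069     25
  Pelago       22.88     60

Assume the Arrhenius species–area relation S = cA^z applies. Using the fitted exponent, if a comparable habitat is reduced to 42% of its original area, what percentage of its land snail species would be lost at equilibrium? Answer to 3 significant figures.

22.0%

z = ln(60/25) / ln(22.88/1.069) = 0.8755 / 3.0635 = 0.2858
S_new/S_old = (A_new/A_old)^z = 0.42^0.2858 = exp(0.2858 × -0.8675) = 0.7804
Fraction lost = 1 − 0.7804 = 0.2196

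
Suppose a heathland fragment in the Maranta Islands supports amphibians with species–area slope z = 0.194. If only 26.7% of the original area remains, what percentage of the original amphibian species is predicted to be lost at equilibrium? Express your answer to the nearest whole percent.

S_new/S_old = (A_new/A_old)^z = 0.267^0.194
= exp(0.194 × ln 0.267) = exp(0.194 × -1.3205) = exp(-0.2562) ≈ 0.774
Fraction lost = 1 − 0.774 = 0.226

23%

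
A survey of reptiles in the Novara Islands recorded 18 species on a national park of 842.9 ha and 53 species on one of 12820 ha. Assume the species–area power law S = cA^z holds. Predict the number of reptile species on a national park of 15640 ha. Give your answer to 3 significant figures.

z = ln(53/18) / ln(12820/842.9) = 1.0799 / 2.7219 = 0.3968
c = 18 / 842.9^0.3968 = 18 / 14.48 = 1.243
S₃ = 1.243 × 15640^0.3968 = 1.243 × 46.14 ≈ 57.35

57.4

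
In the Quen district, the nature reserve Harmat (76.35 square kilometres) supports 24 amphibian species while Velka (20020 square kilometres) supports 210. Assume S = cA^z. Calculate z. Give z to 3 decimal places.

Taking logs: ln S = ln c + z ln A, so z = (ln S₂ − ln S₁)/(ln A₂ − ln A₁).
z = ln(210/24) / ln(20020/76.35) = ln(8.75) / ln(262.2) = 2.1691 / 5.5692 = 0.3895

0.389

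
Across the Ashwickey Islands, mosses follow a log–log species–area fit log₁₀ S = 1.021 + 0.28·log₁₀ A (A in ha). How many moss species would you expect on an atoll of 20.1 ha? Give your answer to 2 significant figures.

24

S = 10.5 × 20.1^0.28
ln S = ln 10.5 + 0.28 × ln 20.1 = 2.3509 + 0.28 × 3.0007 = 3.1911
S = e^3.1911 ≈ 24.32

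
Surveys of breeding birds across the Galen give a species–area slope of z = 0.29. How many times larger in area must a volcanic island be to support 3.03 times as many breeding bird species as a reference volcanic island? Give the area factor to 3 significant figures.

(A₂/A₁)^0.29 = 3.03, so A₂/A₁ = 3.03^(1/0.29) = 3.03^3.448
ln(A₂/A₁) = ln 3.03 / 0.29 = 1.1086 / 0.29 = 3.8226
A₂/A₁ = e^3.8226 ≈ 45.72

45.7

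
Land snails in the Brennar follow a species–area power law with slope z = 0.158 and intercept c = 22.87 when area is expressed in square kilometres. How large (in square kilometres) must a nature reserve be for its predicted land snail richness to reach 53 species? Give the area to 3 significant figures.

204 square kilometres

53 = 22.87 × A^0.158  ⇒  A^0.158 = 53/22.87 = 2.317
ln A = ln(2.317) / 0.158 = 0.8405 / 0.158 = 5.3194
A = e^5.3194 ≈ 204.3 square kilometres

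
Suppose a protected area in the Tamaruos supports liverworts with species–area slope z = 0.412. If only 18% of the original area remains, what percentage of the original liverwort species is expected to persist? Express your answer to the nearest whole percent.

S_new/S_old = (A_new/A_old)^z = 0.18^0.412
= exp(0.412 × ln 0.18) = exp(0.412 × -1.7148) = exp(-0.7065) ≈ 0.4934

49%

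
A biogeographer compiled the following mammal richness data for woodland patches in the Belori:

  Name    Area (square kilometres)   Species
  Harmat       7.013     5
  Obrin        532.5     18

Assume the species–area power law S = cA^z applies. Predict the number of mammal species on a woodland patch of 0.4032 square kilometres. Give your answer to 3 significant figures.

z = ln(18/5) / ln(532.5/7.013) = 1.2809 / 4.3298 = 0.2958
c = 5 / 7.013^0.2958 = 5 / 1.779 = 2.81
S₃ = 2.81 × 0.4032^0.2958 = 2.81 × 0.7644 ≈ 2.148

2.15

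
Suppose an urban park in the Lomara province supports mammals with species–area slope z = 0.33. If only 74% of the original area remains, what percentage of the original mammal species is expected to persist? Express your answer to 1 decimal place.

90.5%

S_new/S_old = (A_new/A_old)^z = 0.74^0.33
= exp(0.33 × ln 0.74) = exp(0.33 × -0.3011) = exp(-0.0994) ≈ 0.9054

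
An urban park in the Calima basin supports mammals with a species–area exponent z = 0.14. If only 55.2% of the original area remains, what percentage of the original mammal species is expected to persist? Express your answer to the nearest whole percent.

S_new/S_old = (A_new/A_old)^z = 0.552^0.14
= exp(0.14 × ln 0.552) = exp(0.14 × -0.5942) = exp(-0.0832) ≈ 0.9202

92%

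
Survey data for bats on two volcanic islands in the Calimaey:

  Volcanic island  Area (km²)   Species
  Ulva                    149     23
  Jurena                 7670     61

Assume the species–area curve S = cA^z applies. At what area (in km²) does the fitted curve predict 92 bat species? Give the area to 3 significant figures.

40400 km²

z = ln(61/23) / ln(7670/149) = 0.9754 / 3.9411 = 0.2475
c = 23 / 149^0.2475 = 23 / 3.45 = 6.666
A = (92/6.666)^(1/0.2475) ⇒ ln A = ln(13.8)/0.2475 = 10.6054
A = e^10.6054 ≈ 40353 km²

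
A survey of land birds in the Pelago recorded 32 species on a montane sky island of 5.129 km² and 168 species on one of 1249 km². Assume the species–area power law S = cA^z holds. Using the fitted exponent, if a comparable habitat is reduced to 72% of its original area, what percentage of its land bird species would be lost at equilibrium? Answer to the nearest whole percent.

9%

z = ln(168/32) / ln(1249/5.129) = 1.6582 / 5.4952 = 0.3018
S_new/S_old = (A_new/A_old)^z = 0.72^0.3018 = exp(0.3018 × -0.3285) = 0.9056
Fraction lost = 1 − 0.9056 = 0.09437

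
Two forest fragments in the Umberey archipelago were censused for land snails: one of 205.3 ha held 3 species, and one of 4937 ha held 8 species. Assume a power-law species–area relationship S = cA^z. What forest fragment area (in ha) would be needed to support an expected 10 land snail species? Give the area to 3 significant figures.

10200 ha

z = ln(8/3) / ln(4937/205.3) = 0.9808 / 3.1800 = 0.3084
c = 3 / 205.3^0.3084 = 3 / 5.167 = 0.5806
A = (10/0.5806)^(1/0.3084) ⇒ ln A = ln(17.22)/0.3084 = 9.2280
A = e^9.2280 ≈ 10178 ha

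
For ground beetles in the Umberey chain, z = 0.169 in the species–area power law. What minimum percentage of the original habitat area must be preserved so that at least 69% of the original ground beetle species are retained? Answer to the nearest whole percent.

Need (A_new/A_old)^0.169 = 0.69, so A_new/A_old = 0.69^(1/0.169) = 0.69^5.917
ln(A_new/A_old) = ln 0.69 / 0.169 = -0.3711 / 0.169 = -2.1956
A_new/A_old = e^-2.1956 ≈ 0.1113

11%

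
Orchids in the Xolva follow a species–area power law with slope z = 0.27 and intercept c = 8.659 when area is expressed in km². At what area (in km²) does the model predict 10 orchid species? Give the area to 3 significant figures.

1.70 km²

10 = 8.659 × A^0.27  ⇒  A^0.27 = 10/8.659 = 1.155
ln A = ln(1.155) / 0.27 = 0.1440 / 0.27 = 0.5333
A = e^0.5333 ≈ 1.705 km²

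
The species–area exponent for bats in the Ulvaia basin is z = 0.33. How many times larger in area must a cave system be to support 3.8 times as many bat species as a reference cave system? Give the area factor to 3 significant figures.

(A₂/A₁)^0.33 = 3.8, so A₂/A₁ = 3.8^(1/0.33) = 3.8^3.03
ln(A₂/A₁) = ln 3.8 / 0.33 = 1.3350 / 0.33 = 4.0455
A₂/A₁ = e^4.0455 ≈ 57.14

57.1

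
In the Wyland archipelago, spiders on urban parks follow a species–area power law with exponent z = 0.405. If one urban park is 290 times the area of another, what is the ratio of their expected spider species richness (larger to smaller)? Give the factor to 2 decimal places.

S₂/S₁ = (A₂/A₁)^z = 290^0.405
ln(S₂/S₁) = 0.405 × ln 290 = 0.405 × 5.6699 = 2.2963
S₂/S₁ = e^2.2963 ≈ 9.937

9.94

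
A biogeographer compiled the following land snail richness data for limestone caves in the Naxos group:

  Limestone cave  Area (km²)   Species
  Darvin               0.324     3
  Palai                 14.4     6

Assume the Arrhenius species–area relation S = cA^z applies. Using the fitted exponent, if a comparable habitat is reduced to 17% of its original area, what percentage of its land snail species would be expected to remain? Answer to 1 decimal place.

72.3%

z = ln(6/3) / ln(14.4/0.324) = 0.6931 / 3.7942 = 0.1827
S_new/S_old = (A_new/A_old)^z = 0.17^0.1827 = exp(0.1827 × -1.7720) = 0.7235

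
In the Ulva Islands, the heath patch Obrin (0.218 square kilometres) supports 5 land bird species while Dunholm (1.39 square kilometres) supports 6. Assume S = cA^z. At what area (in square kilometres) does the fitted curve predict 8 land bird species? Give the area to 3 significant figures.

z = ln(6/5) / ln(1.39/0.218) = 0.1823 / 1.8526 = 0.0984
c = 5 / 0.218^0.0984 = 5 / 0.8608 = 5.809
A = (8/5.809)^(1/0.0984) ⇒ ln A = ln(1.377)/0.0984 = 3.2524
A = e^3.2524 ≈ 25.85 square kilometres

25.9 square kilometres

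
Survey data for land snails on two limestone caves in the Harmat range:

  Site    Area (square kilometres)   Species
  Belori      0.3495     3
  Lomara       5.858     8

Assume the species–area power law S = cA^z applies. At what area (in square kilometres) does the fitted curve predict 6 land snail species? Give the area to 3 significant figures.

z = ln(8/3) / ln(5.858/0.3495) = 0.9808 / 2.8191 = 0.3479
c = 3 / 0.3495^0.3479 = 3 / 0.6937 = 4.325
A = (6/4.325)^(1/0.3479) ⇒ ln A = ln(1.387)/0.3479 = 0.9410
A = e^0.9410 ≈ 2.562 square kilometres

2.56 square kilometres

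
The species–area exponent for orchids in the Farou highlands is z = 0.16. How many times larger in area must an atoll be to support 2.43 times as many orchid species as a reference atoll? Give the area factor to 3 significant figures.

(A₂/A₁)^0.16 = 2.43, so A₂/A₁ = 2.43^(1/0.16) = 2.43^6.25
ln(A₂/A₁) = ln 2.43 / 0.16 = 0.8879 / 0.16 = 5.5493
A₂/A₁ = e^5.5493 ≈ 257.1

257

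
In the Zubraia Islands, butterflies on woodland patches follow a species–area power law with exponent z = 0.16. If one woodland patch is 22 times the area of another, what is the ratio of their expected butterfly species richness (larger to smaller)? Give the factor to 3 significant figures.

1.64

S₂/S₁ = (A₂/A₁)^z = 22^0.16
ln(S₂/S₁) = 0.16 × ln 22 = 0.16 × 3.0910 = 0.4946
S₂/S₁ = e^0.4946 ≈ 1.64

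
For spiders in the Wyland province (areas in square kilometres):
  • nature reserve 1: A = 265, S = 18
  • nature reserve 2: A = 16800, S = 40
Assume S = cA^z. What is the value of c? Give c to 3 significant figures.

6.15

z = ln(S₂/S₁) / ln(A₂/A₁) = ln(40/18) / ln(16800/265) = 0.7985 / 4.1494 = 0.1924
c = S₁ / A₁^z = 18 / 265^0.1924 = 18 / 2.926 = 6.151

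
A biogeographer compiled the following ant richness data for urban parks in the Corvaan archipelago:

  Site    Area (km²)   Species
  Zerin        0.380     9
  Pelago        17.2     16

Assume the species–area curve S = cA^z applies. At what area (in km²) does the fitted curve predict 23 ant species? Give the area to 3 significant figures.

190 km²

z = ln(16/9) / ln(17.2/0.38) = 0.5754 / 3.8125 = 0.1509
c = 9 / 0.38^0.1509 = 9 / 0.8641 = 10.42
A = (23/10.42)^(1/0.1509) ⇒ ln A = ln(2.208)/0.1509 = 5.2496
A = e^5.2496 ≈ 190.5 km²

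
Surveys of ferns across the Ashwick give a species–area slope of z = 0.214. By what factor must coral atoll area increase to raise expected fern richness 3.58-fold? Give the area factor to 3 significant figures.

387

(A₂/A₁)^0.214 = 3.58, so A₂/A₁ = 3.58^(1/0.214) = 3.58^4.673
ln(A₂/A₁) = ln 3.58 / 0.214 = 1.2754 / 0.214 = 5.9596
A₂/A₁ = e^5.9596 ≈ 387.5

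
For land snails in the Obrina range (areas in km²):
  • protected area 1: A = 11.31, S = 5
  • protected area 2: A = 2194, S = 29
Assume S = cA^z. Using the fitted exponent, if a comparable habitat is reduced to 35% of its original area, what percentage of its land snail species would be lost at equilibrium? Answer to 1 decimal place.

z = ln(29/5) / ln(2194/11.31) = 1.7579 / 5.2678 = 0.3337
S_new/S_old = (A_new/A_old)^z = 0.35^0.3337 = exp(0.3337 × -1.0498) = 0.7045
Fraction lost = 1 − 0.7045 = 0.2955

29.6%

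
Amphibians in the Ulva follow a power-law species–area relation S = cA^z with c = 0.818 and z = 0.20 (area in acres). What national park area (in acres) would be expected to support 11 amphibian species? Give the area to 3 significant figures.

440000 acres

11 = 0.818 × A^0.2  ⇒  A^0.2 = 11/0.818 = 13.45
ln A = ln(13.45) / 0.2 = 2.5988 / 0.2 = 12.9939
A = e^12.9939 ≈ 439741 acres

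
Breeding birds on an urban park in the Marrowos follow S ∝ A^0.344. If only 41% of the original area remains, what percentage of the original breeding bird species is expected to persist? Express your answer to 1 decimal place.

S_new/S_old = (A_new/A_old)^z = 0.41^0.344
= exp(0.344 × ln 0.41) = exp(0.344 × -0.8916) = exp(-0.3067) ≈ 0.7359

73.6%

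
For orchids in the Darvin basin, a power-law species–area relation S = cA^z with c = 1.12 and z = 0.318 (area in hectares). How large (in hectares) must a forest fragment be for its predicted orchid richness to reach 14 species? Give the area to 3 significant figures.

14 = 1.12 × A^0.318  ⇒  A^0.318 = 14/1.12 = 12.5
ln A = ln(12.5) / 0.318 = 2.5257 / 0.318 = 7.9425
A = e^7.9425 ≈ 2815 hectares

2810 hectares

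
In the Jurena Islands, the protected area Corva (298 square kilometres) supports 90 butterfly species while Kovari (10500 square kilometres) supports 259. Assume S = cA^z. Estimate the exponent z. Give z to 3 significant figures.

Taking logs: ln S = ln c + z ln A, so z = (ln S₂ − ln S₁)/(ln A₂ − ln A₁).
z = ln(259/90) / ln(10500/298) = ln(2.878) / ln(35.23) = 1.0570 / 3.5620 = 0.2967

0.297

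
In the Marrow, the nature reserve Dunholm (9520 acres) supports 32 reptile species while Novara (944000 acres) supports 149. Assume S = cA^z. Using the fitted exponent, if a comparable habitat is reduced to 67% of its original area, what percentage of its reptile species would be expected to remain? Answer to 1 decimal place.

z = ln(149/32) / ln(944000/9520) = 1.5382 / 4.5967 = 0.3346
S_new/S_old = (A_new/A_old)^z = 0.67^0.3346 = exp(0.3346 × -0.4005) = 0.8746

87.5%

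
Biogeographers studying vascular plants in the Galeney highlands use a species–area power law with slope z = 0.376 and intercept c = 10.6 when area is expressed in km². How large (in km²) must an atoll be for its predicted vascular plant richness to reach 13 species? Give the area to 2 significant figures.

1.7 km²

13 = 10.6 × A^0.376  ⇒  A^0.376 = 13/10.6 = 1.226
ln A = ln(1.226) / 0.376 = 0.2041 / 0.376 = 0.5428
A = e^0.5428 ≈ 1.721 km²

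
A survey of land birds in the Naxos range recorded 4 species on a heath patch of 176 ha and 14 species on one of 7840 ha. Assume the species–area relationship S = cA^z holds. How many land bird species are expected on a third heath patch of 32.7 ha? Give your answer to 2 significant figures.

z = ln(14/4) / ln(7840/176) = 1.2528 / 3.7965 = 0.3300
c = 4 / 176^0.3300 = 4 / 5.508 = 0.7263
S₃ = 0.7263 × 32.7^0.3300 = 0.7263 × 3.161 ≈ 2.295

2.3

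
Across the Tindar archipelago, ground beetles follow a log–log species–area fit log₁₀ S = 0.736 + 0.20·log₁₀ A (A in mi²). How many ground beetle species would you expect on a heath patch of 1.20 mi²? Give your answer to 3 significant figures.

S = 5.445 × 1.2^0.2
ln S = ln 5.445 + 0.2 × ln 1.2 = 1.6947 + 0.2 × 0.1823 = 1.7312
S = e^1.7312 ≈ 5.647

5.65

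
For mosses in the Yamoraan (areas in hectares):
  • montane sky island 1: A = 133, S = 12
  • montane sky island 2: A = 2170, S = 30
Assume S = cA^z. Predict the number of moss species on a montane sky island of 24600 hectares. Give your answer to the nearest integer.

z = ln(30/12) / ln(2170/133) = 0.9163 / 2.7921 = 0.3282
c = 12 / 133^0.3282 = 12 / 4.977 = 2.411
S₃ = 2.411 × 24600^0.3282 = 2.411 × 27.6 ≈ 66.55

67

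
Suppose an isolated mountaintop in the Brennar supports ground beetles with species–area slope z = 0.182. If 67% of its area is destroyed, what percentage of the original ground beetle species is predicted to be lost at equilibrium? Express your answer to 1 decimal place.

18.3%

S_new/S_old = (A_new/A_old)^z = 0.33^0.182
= exp(0.182 × ln 0.33) = exp(0.182 × -1.1087) = exp(-0.2018) ≈ 0.8173
Fraction lost = 1 − 0.8173 = 0.1827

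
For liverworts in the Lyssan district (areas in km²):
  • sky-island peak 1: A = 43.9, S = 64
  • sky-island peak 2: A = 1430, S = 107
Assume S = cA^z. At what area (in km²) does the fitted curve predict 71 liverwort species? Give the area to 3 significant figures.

z = ln(107/64) / ln(1430/43.9) = 0.5139 / 3.4835 = 0.1475
c = 64 / 43.9^0.1475 = 64 / 1.747 = 36.63
A = (71/36.63)^(1/0.1475) ⇒ ln A = ln(1.938)/0.1475 = 4.4854
A = e^4.4854 ≈ 88.72 km²

88.7 km²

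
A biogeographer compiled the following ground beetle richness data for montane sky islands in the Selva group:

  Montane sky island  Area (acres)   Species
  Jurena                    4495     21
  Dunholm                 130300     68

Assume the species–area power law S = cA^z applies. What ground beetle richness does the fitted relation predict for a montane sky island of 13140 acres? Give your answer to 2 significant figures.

31

z = ln(68/21) / ln(130300/4495) = 1.1750 / 3.3669 = 0.3490
c = 21 / 4495^0.3490 = 21 / 18.83 = 1.116
S₃ = 1.116 × 13140^0.3490 = 1.116 × 27.37 ≈ 30.54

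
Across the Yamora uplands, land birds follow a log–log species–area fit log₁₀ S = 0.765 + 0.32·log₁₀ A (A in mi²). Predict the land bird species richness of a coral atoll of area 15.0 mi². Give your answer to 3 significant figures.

S = 5.821 × 15^0.32 = 5.821 × 2.379 ≈ 13.85

13.8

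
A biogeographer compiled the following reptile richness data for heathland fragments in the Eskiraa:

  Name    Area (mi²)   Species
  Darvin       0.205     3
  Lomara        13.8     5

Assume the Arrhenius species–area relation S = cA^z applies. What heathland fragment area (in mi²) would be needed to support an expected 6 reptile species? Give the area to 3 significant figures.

62.0 mi²

z = ln(5/3) / ln(13.8/0.205) = 0.5108 / 4.2094 = 0.1214
c = 3 / 0.205^0.1214 = 3 / 0.825 = 3.636
A = (6/3.636)^(1/0.1214) ⇒ ln A = ln(1.65)/0.1214 = 4.1271
A = e^4.1271 ≈ 62 mi²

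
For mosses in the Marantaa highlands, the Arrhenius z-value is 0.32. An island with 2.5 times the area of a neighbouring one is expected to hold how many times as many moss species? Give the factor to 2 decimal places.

S₂/S₁ = (A₂/A₁)^z = 2.5^0.32
ln(S₂/S₁) = 0.32 × ln 2.5 = 0.32 × 0.9163 = 0.2932
S₂/S₁ = e^0.2932 ≈ 1.341

1.34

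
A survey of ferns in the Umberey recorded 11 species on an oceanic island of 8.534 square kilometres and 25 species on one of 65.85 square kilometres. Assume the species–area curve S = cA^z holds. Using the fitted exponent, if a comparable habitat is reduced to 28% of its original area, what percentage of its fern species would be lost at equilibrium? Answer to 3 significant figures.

z = ln(25/11) / ln(65.85/8.534) = 0.8210 / 2.0433 = 0.4018
S_new/S_old = (A_new/A_old)^z = 0.28^0.4018 = exp(0.4018 × -1.2730) = 0.5996
Fraction lost = 1 − 0.5996 = 0.4004

40.0%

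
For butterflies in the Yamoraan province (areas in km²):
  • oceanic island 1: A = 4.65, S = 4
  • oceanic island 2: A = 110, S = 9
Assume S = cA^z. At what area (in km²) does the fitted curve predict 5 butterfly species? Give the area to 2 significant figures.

z = ln(9/4) / ln(110/4.65) = 0.8109 / 3.1636 = 0.2563
c = 4 / 4.65^0.2563 = 4 / 1.483 = 2.698
A = (5/2.698)^(1/0.2563) ⇒ ln A = ln(1.854)/0.2563 = 2.4074
A = e^2.4074 ≈ 11.11 km²

11 km²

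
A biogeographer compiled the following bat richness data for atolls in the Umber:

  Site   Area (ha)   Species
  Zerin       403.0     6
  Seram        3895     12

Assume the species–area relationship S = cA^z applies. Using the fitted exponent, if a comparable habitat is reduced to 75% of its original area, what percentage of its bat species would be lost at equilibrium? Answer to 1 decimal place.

z = ln(12/6) / ln(3895/403) = 0.6931 / 2.2685 = 0.3056
S_new/S_old = (A_new/A_old)^z = 0.75^0.3056 = exp(0.3056 × -0.2877) = 0.9159
Fraction lost = 1 − 0.9159 = 0.08415

8.4%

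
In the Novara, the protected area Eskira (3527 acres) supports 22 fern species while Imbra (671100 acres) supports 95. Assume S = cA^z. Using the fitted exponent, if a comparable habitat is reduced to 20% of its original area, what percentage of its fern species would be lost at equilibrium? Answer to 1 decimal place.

36.1%

z = ln(95/22) / ln(671100/3527) = 1.4628 / 5.2485 = 0.2787
S_new/S_old = (A_new/A_old)^z = 0.2^0.2787 = exp(0.2787 × -1.6094) = 0.6385
Fraction lost = 1 − 0.6385 = 0.3615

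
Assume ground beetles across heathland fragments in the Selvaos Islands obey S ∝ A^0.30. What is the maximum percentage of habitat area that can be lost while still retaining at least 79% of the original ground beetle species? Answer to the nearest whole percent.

Need (A_new/A_old)^0.3 = 0.79, so A_new/A_old = 0.79^(1/0.3) = 0.79^3.333
ln(A_new/A_old) = ln 0.79 / 0.3 = -0.2357 / 0.3 = -0.7857
A_new/A_old = e^-0.7857 ≈ 0.4558
Fraction that can be lost = 1 − 0.4558 = 0.5442

54%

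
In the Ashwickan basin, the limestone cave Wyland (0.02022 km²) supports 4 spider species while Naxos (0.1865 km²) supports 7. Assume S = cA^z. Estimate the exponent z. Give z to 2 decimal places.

0.25

Taking logs: ln S = ln c + z ln A, so z = (ln S₂ − ln S₁)/(ln A₂ − ln A₁).
z = ln(7/4) / ln(0.1865/0.02022) = ln(1.75) / ln(9.224) = 0.5596 / 2.2218 = 0.2519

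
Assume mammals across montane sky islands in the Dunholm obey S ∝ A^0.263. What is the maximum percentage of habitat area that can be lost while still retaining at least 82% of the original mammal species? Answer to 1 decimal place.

53.0%

Need (A_new/A_old)^0.263 = 0.82, so A_new/A_old = 0.82^(1/0.263) = 0.82^3.802
ln(A_new/A_old) = ln 0.82 / 0.263 = -0.1985 / 0.263 = -0.7546
A_new/A_old = e^-0.7546 ≈ 0.4702
Fraction that can be lost = 1 − 0.4702 = 0.5298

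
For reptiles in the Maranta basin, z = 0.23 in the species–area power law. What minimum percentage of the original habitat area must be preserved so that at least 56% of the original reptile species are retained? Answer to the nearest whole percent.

Need (A_new/A_old)^0.23 = 0.56, so A_new/A_old = 0.56^(1/0.23) = 0.56^4.348
ln(A_new/A_old) = ln 0.56 / 0.23 = -0.5798 / 0.23 = -2.5209
A_new/A_old = e^-2.5209 ≈ 0.08038

8%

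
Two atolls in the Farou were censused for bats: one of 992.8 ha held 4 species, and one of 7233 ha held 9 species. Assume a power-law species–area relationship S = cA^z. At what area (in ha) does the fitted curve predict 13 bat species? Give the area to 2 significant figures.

18000 ha

z = ln(9/4) / ln(7233/992.8) = 0.8109 / 1.9859 = 0.4083
c = 4 / 992.8^0.4083 = 4 / 16.74 = 0.2389
A = (13/0.2389)^(1/0.4083) ⇒ ln A = ln(54.41)/0.4083 = 9.7869
A = e^9.7869 ≈ 17800 ha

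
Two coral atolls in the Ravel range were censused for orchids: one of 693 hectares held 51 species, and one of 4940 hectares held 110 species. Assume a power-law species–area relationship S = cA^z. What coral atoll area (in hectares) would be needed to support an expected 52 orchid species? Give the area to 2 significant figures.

z = ln(110/51) / ln(4940/693) = 0.7687 / 1.9641 = 0.3914
c = 51 / 693^0.3914 = 51 / 12.93 = 3.943
A = (52/3.943)^(1/0.3914) ⇒ ln A = ln(13.19)/0.3914 = 6.5906
A = e^6.5906 ≈ 728.3 hectares

730 hectares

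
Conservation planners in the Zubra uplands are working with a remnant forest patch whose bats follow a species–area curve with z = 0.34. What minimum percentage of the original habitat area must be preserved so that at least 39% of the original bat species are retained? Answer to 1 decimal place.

Need (A_new/A_old)^0.34 = 0.39, so A_new/A_old = 0.39^(1/0.34) = 0.39^2.941
ln(A_new/A_old) = ln 0.39 / 0.34 = -0.9416 / 0.34 = -2.7694
A_new/A_old = e^-2.7694 ≈ 0.0627

6.3%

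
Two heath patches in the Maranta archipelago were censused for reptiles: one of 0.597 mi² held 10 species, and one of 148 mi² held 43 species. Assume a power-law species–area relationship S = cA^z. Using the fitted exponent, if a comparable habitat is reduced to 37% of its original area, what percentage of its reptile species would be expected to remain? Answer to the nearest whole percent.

z = ln(43/10) / ln(148/0.597) = 1.4586 / 5.5131 = 0.2646
S_new/S_old = (A_new/A_old)^z = 0.37^0.2646 = exp(0.2646 × -0.9943) = 0.7687

77%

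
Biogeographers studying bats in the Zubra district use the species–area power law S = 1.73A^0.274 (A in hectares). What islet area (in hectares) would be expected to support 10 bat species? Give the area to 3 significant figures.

604 hectares

10 = 1.73 × A^0.274  ⇒  A^0.274 = 10/1.73 = 5.78
ln A = ln(5.78) / 0.274 = 1.7545 / 0.274 = 6.4032
A = e^6.4032 ≈ 603.7 hectares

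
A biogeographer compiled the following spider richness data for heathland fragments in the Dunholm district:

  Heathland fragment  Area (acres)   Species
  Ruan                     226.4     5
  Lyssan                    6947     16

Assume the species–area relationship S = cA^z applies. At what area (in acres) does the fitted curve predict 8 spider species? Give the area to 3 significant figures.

z = ln(16/5) / ln(6947/226.4) = 1.1632 / 3.4238 = 0.3397
c = 5 / 226.4^0.3397 = 5 / 6.31 = 0.7924
A = (8/0.7924)^(1/0.3397) ⇒ ln A = ln(10.1)/0.3397 = 6.8058
A = e^6.8058 ≈ 903 acres

903 acres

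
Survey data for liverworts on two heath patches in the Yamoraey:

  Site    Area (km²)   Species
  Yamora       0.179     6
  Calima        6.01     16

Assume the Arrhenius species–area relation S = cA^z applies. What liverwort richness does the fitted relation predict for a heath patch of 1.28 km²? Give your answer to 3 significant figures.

10.4

z = ln(16/6) / ln(6.01/0.179) = 0.9808 / 3.5138 = 0.2791
c = 6 / 0.179^0.2791 = 6 / 0.6186 = 9.699
S₃ = 9.699 × 1.28^0.2791 = 9.699 × 1.071 ≈ 10.39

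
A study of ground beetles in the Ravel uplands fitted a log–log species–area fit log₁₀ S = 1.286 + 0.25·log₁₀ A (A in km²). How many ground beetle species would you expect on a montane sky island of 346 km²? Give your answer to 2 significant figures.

83

S = 19.32 × 346^0.25
ln S = ln 19.32 + 0.25 × ln 346 = 2.9611 + 0.25 × 5.8464 = 4.4227
S = e^4.4227 ≈ 83.32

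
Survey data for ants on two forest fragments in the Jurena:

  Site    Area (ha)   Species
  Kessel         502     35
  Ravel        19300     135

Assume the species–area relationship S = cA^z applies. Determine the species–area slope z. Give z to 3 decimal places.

Taking logs: ln S = ln c + z ln A, so z = (ln S₂ − ln S₁)/(ln A₂ − ln A₁).
z = ln(135/35) / ln(19300/502) = ln(3.857) / ln(38.45) = 1.3499 / 3.6493 = 0.3699

0.370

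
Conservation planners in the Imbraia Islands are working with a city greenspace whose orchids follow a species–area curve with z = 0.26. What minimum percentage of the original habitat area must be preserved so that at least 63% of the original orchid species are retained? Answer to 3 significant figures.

16.9%

Need (A_new/A_old)^0.26 = 0.63, so A_new/A_old = 0.63^(1/0.26) = 0.63^3.846
ln(A_new/A_old) = ln 0.63 / 0.26 = -0.4620 / 0.26 = -1.7771
A_new/A_old = e^-1.7771 ≈ 0.1691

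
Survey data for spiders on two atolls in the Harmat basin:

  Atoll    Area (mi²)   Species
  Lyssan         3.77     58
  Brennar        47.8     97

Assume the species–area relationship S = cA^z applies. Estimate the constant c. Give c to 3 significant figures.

z = ln(S₂/S₁) / ln(A₂/A₁) = ln(97/58) / ln(47.8/3.77) = 0.5143 / 2.5400 = 0.2025
c = S₁ / A₁^z = 58 / 3.77^0.2025 = 58 / 1.308 = 44.33

44.3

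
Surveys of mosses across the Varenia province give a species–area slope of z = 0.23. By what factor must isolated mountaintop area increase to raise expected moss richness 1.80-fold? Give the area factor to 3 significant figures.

(A₂/A₁)^0.23 = 1.8, so A₂/A₁ = 1.8^(1/0.23) = 1.8^4.348
ln(A₂/A₁) = ln 1.8 / 0.23 = 0.5878 / 0.23 = 2.5556
A₂/A₁ = e^2.5556 ≈ 12.88

12.9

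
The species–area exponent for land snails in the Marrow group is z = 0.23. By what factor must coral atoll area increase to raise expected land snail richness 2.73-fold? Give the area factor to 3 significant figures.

(A₂/A₁)^0.23 = 2.73, so A₂/A₁ = 2.73^(1/0.23) = 2.73^4.348
ln(A₂/A₁) = ln 2.73 / 0.23 = 1.0043 / 0.23 = 4.3665
A₂/A₁ = e^4.3665 ≈ 78.77

78.8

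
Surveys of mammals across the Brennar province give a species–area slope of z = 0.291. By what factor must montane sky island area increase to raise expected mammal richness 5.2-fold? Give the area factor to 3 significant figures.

289

(A₂/A₁)^0.291 = 5.2, so A₂/A₁ = 5.2^(1/0.291) = 5.2^3.436
ln(A₂/A₁) = ln 5.2 / 0.291 = 1.6487 / 0.291 = 5.6655
A₂/A₁ = e^5.6655 ≈ 288.7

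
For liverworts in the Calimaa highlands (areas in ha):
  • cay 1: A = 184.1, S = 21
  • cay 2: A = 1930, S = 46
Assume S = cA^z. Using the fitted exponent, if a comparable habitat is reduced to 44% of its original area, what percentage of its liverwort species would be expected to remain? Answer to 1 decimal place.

76.0%

z = ln(46/21) / ln(1930/184.1) = 0.7841 / 2.3498 = 0.3337
S_new/S_old = (A_new/A_old)^z = 0.44^0.3337 = exp(0.3337 × -0.8210) = 0.7604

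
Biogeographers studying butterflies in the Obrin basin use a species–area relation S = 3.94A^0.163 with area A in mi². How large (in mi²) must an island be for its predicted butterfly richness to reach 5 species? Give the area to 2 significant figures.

4.3 mi²

5 = 3.94 × A^0.163  ⇒  A^0.163 = 5/3.94 = 1.269
ln A = ln(1.269) / 0.163 = 0.2383 / 0.163 = 1.4617
A = e^1.4617 ≈ 4.313 mi²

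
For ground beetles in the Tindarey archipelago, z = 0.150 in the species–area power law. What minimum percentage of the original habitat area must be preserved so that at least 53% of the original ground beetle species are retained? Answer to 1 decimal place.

1.5%

Need (A_new/A_old)^0.15 = 0.53, so A_new/A_old = 0.53^(1/0.15) = 0.53^6.667
ln(A_new/A_old) = ln 0.53 / 0.15 = -0.6349 / 0.15 = -4.2325
A_new/A_old = e^-4.2325 ≈ 0.01452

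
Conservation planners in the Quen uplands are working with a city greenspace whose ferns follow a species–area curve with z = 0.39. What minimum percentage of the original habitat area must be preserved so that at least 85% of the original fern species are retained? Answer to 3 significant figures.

Need (A_new/A_old)^0.39 = 0.85, so A_new/A_old = 0.85^(1/0.39) = 0.85^2.564
ln(A_new/A_old) = ln 0.85 / 0.39 = -0.1625 / 0.39 = -0.4167
A_new/A_old = e^-0.4167 ≈ 0.6592

65.9%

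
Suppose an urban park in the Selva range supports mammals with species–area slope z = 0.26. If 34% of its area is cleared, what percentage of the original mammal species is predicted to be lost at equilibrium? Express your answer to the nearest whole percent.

S_new/S_old = (A_new/A_old)^z = 0.66^0.26
= exp(0.26 × ln 0.66) = exp(0.26 × -0.4155) = exp(-0.1080) ≈ 0.8976
Fraction lost = 1 − 0.8976 = 0.1024

10%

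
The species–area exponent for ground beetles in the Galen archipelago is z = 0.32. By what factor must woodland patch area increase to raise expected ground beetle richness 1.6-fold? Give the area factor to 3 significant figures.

(A₂/A₁)^0.32 = 1.6, so A₂/A₁ = 1.6^(1/0.32) = 1.6^3.125
ln(A₂/A₁) = ln 1.6 / 0.32 = 0.4700 / 0.32 = 1.4688
A₂/A₁ = e^1.4688 ≈ 4.344

4.34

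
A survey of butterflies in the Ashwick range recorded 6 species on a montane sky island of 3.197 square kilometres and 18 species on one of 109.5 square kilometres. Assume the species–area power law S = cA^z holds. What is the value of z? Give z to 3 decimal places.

Taking logs: ln S = ln c + z ln A, so z = (ln S₂ − ln S₁)/(ln A₂ − ln A₁).
z = ln(18/6) / ln(109.5/3.197) = ln(3) / ln(34.25) = 1.0986 / 3.5337 = 0.3109

0.311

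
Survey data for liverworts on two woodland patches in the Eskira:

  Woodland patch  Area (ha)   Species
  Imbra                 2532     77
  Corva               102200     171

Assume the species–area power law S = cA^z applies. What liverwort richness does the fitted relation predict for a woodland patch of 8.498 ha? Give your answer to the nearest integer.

23

z = ln(171/77) / ln(102200/2532) = 0.7979 / 3.6979 = 0.2158
c = 77 / 2532^0.2158 = 77 / 5.424 = 14.2
S₃ = 14.2 × 8.498^0.2158 = 14.2 × 1.587 ≈ 22.53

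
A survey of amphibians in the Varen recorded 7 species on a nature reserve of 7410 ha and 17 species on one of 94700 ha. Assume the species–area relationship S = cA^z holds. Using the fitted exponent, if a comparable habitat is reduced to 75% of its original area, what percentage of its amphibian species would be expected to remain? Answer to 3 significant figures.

90.5%

z = ln(17/7) / ln(94700/7410) = 0.8873 / 2.5479 = 0.3483
S_new/S_old = (A_new/A_old)^z = 0.75^0.3483 = exp(0.3483 × -0.2877) = 0.9047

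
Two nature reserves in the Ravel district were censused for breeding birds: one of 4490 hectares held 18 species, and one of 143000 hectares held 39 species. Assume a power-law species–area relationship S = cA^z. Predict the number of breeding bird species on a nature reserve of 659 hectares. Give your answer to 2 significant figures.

z = ln(39/18) / ln(143000/4490) = 0.7732 / 3.4610 = 0.2234
c = 18 / 4490^0.2234 = 18 / 6.545 = 2.75
S₃ = 2.75 × 659^0.2234 = 2.75 × 4.263 ≈ 11.72

12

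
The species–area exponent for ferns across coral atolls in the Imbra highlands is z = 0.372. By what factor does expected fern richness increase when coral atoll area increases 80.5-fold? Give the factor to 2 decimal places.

S₂/S₁ = (A₂/A₁)^z = 80.5^0.372
ln(S₂/S₁) = 0.372 × ln 80.5 = 0.372 × 4.3883 = 1.6324
S₂/S₁ = e^1.6324 ≈ 5.116

5.12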